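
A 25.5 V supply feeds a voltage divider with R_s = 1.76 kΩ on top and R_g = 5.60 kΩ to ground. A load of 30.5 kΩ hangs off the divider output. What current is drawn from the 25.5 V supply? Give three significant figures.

R_g‖R_L = 4.731 kΩ, so the source sees R_s + R_g‖R_L = 6.491 kΩ.
I = 25.5 V / 6.491 kΩ = 3.93 mA.

I ≈ 3.93 mA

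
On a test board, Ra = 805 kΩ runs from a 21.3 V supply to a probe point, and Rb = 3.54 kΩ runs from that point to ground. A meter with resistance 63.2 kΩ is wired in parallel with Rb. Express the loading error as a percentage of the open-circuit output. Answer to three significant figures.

5.28 %

The divider's output (Thévenin) resistance is Ra‖Rb = 3.525 kΩ.
Fractional drop under load = R_th/(R_th + R_L) = 3.525 / (3.525 + 63.2) = 0.05282.
So the output falls by 5.28 %.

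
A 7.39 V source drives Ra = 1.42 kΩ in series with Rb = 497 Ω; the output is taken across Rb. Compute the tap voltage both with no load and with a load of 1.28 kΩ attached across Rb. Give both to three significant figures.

Open-circuit: V = 7.39 × 497/(1420 + 497) = 1.92 V.
With the load, Rb becomes Rb‖R_L = 358.0 Ω, so V = 7.39 × 358.0/1778 = 1.49 V.

Unloaded: 1.92 V; loaded: 1.49 V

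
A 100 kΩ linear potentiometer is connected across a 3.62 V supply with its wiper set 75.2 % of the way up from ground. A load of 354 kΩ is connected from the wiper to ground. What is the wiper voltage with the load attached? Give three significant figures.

The wiper splits the pot into (1−α)R = 24.80 kΩ above and αR = 75.20 kΩ below.
Lower section ‖ load = 62.02 kΩ.
V_wiper = 3.62 × 62.02/(24.80 + 62.02) = 2.59 V.

V ≈ 2.59 V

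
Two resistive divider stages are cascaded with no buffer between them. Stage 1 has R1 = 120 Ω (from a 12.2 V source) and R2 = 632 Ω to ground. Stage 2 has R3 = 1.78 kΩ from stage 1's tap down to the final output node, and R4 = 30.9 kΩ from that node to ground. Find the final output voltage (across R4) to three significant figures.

Stage 2 presents R3+R4 = 32680 Ω as a load on stage 1's tap.
Stage 1's lower leg becomes R2‖(R3+R4) = 620.0 Ω, so V_mid = 12.2 × 620.0/740.0 = 10.22 V.
Stage 2 is itself unloaded: V_out = V_mid × R4/(R3+R4) = 10.22 × 30900/32680 = 9.66 V.

V_out ≈ 9.66 V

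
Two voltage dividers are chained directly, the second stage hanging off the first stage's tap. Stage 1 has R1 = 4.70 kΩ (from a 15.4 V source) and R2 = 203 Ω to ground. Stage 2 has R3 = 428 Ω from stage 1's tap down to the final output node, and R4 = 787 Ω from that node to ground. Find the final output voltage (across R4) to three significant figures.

V_out ≈ 0.356 V

Stage 2 presents R3+R4 = 1215 Ω as a load on stage 1's tap.
Stage 1's lower leg becomes R2‖(R3+R4) = 173.9 Ω, so V_mid = 15.4 × 173.9/4874 = 0.5496 V.
Stage 2 is itself unloaded: V_out = V_mid × R4/(R3+R4) = 0.5496 × 787/1215 = 0.356 V.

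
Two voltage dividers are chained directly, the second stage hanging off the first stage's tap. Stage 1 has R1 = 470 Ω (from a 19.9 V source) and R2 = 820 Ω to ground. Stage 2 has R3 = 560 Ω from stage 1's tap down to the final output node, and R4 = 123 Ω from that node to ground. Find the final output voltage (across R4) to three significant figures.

V_out ≈ 1.58 V

Stage 2 presents R3+R4 = 683.0 Ω as a load on stage 1's tap.
Stage 1's lower leg becomes R2‖(R3+R4) = 372.6 Ω, so V_mid = 19.9 × 372.6/842.6 = 8.800 V.
Stage 2 is itself unloaded: V_out = V_mid × R4/(R3+R4) = 8.800 × 123/683.0 = 1.58 V.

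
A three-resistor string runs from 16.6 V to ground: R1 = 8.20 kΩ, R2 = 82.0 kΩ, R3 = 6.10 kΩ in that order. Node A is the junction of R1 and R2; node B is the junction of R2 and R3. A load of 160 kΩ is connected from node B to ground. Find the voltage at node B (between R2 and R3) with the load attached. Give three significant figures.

At node B, R3 is in parallel with the load: R3‖R_L = 5.876 kΩ.
Below node A the resistance is R2 + (R3‖R_L) = 87.88 kΩ, so V_A = 16.6 × 87.88/96.08 = 15.18 V.
Then V_B = V_A × (R3‖R_L)/(R2 + R3‖R_L) = 15.18 × 5.876/87.88 = 1.02 V.

V ≈ 1.02 V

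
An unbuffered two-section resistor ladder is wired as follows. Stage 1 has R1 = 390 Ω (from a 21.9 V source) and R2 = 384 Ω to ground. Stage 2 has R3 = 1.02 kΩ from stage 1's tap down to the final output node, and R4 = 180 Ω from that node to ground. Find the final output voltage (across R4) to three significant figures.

V_out ≈ 1.40 V

Stage 2 presents R3+R4 = 1200 Ω as a load on stage 1's tap.
Stage 1's lower leg becomes R2‖(R3+R4) = 290.9 Ω, so V_mid = 21.9 × 290.9/680.9 = 9.356 V.
Stage 2 is itself unloaded: V_out = V_mid × R4/(R3+R4) = 9.356 × 180/1200 = 1.40 V.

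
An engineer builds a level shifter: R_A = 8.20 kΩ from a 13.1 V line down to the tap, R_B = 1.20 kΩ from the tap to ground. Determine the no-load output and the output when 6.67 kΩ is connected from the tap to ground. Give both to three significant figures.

Open-circuit: V = 13.1 × 1.20/(8.20 + 1.20) = 1.67 V.
With the load, R_B becomes R_B‖R_L = 1.017 kΩ, so V = 13.1 × 1.017/9.217 = 1.45 V.

Unloaded: 1.67 V; loaded: 1.45 V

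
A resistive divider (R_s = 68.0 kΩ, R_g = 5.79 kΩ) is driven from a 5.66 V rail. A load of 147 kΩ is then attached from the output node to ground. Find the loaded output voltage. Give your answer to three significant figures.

The load sits in parallel with R_g: R_g‖R_L = (5.79 × 147) / (5.79 + 147) = 5.571 kΩ.
V_out = 5.66 × 5.571 / (68.0 + 5.571) = 5.66 × 5.571/73.57 = 0.429 V.

V_out ≈ 0.429 V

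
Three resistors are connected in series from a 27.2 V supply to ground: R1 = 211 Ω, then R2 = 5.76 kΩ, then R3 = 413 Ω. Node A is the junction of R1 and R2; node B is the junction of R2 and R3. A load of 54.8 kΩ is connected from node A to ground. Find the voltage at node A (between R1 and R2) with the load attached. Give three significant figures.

Below node A the series string R2+R3 = 6173 Ω sits in parallel with the 54800 Ω load: 5548 Ω.
V_A = 27.2 × 5548/(211 + 5548) = 26.2 V.

V ≈ 26.2 V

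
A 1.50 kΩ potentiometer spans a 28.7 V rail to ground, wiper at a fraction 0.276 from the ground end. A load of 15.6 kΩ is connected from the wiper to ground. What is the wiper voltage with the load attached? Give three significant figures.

The wiper splits the pot into (1−α)R = 1086 Ω above and αR = 414.0 Ω below.
Lower section ‖ load = 403.3 Ω.
V_wiper = 28.7 × 403.3/(1086 + 403.3) = 7.77 V.

V ≈ 7.77 V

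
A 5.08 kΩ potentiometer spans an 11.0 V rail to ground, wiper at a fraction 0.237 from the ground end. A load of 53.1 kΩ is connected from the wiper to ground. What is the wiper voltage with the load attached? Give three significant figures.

V ≈ 2.56 V

The wiper splits the pot into (1−α)R = 3.876 kΩ above and αR = 1.204 kΩ below.
Lower section ‖ load = 1.177 kΩ.
V_wiper = 11.0 × 1.177/(3.876 + 1.177) = 2.56 V.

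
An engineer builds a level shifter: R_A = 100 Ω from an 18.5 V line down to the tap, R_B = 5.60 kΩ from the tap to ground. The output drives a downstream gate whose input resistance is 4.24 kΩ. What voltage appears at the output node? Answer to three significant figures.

The load sits in parallel with R_B: R_B‖R_L = (5600 × 4240) / (5600 + 4240) = 2413 Ω.
V_out = 18.5 × 2413 / (100 + 2413) = 18.5 × 2413/2513 = 17.8 V.

V_out ≈ 17.8 V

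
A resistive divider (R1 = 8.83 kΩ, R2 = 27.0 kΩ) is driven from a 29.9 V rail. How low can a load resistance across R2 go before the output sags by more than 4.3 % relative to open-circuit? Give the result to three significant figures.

R_L(min) ≈ 148 kΩ

Output resistance R_th = R1‖R2 = (8.83 × 27.0)/35.83 = 6.654 kΩ.
The fractional drop is R_th/(R_th + R_L); requiring this ≤ 0.0430 gives R_L ≥ R_th(1/0.0430 − 1) = 6.654 × 22.26 = 148 kΩ.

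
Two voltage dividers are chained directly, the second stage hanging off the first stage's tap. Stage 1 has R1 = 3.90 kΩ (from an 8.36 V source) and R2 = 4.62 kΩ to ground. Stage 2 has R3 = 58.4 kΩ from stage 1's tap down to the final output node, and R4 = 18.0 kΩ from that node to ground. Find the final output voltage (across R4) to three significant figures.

Stage 2 presents R3+R4 = 76.40 kΩ as a load on stage 1's tap.
Stage 1's lower leg becomes R2‖(R3+R4) = 4.357 kΩ, so V_mid = 8.36 × 4.357/8.257 = 4.411 V.
Stage 2 is itself unloaded: V_out = V_mid × R4/(R3+R4) = 4.411 × 18.0/76.40 = 1.04 V.

V_out ≈ 1.04 V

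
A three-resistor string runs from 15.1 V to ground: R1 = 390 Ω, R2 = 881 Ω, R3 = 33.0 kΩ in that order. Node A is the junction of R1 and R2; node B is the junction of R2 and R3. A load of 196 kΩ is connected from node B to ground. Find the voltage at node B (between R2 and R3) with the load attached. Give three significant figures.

At node B, R3 is in parallel with the load: R3‖R_L = 28240 Ω.
Below node A the resistance is R2 + (R3‖R_L) = 29130 Ω, so V_A = 15.1 × 29130/29520 = 14.90 V.
Then V_B = V_A × (R3‖R_L)/(R2 + R3‖R_L) = 14.90 × 28240/29130 = 14.4 V.

V ≈ 14.4 V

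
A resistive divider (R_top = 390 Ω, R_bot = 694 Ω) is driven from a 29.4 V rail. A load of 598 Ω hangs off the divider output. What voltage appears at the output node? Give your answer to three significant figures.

V_out ≈ 13.3 V

The load sits in parallel with R_bot: R_bot‖R_L = (694 × 598) / (694 + 598) = 321.2 Ω.
V_out = 29.4 × 321.2 / (390 + 321.2) = 29.4 × 321.2/711.2 = 13.3 V.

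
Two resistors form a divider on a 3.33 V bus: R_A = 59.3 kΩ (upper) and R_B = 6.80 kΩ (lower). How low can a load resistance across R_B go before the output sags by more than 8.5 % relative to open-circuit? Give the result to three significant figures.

Output resistance R_th = R_A‖R_B = (59.3 × 6.80)/66.10 = 6.100 kΩ.
The fractional drop is R_th/(R_th + R_L); requiring this ≤ 0.0850 gives R_L ≥ R_th(1/0.0850 − 1) = 6.100 × 10.76 = 65.7 kΩ.

R_L(min) ≈ 65.7 kΩ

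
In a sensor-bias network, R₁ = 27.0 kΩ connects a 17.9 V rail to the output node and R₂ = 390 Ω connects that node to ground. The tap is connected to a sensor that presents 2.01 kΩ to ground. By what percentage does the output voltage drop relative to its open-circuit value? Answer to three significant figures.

16.1 %

Unloaded V = 17.9 × 390/27390 = 0.2549 V.
Loaded: R₂‖R_L = 326.6 Ω, giving V = 17.9 × 326.6/27330 = 0.2140 V.
Drop = (0.2549 − 0.2140) / 0.2549 = 16.1 %.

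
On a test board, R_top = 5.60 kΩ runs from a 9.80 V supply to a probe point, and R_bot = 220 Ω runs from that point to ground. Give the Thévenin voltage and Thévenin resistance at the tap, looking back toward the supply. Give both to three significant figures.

V_th is the open-circuit tap voltage: 9.80 × 220/(5600 + 220) = 0.370 V.
With the supply zeroed, R_top and R_bot appear in parallel from the tap: R_th = R_top‖R_bot = (5600 × 220)/5820 = 212 Ω.

V_th = 0.370 V, R_th = 212 Ω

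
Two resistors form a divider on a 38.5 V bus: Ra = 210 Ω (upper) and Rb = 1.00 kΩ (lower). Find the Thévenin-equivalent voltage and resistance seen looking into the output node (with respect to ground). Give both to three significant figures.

V_th = 31.8 V, R_th = 174 Ω

V_th is the open-circuit tap voltage: 38.5 × 1000/(210 + 1000) = 31.8 V.
With the supply zeroed, Ra and Rb appear in parallel from the tap: R_th = Ra‖Rb = (210 × 1000)/1210 = 174 Ω.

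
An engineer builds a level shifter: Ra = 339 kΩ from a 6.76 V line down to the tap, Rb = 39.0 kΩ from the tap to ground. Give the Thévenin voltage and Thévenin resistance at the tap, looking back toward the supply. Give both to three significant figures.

V_th = 0.697 V, R_th = 35.0 kΩ

V_th is the open-circuit tap voltage: 6.76 × 39.0/(339 + 39.0) = 0.697 V.
With the supply zeroed, Ra and Rb appear in parallel from the tap: R_th = Ra‖Rb = (339 × 39.0)/378.0 = 35.0 kΩ.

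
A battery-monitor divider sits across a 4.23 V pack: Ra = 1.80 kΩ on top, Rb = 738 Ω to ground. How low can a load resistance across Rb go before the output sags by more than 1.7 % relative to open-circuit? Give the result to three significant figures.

R_L(min) ≈ 30.3 kΩ

Output resistance R_th = Ra‖Rb = (1800 × 738)/2538 = 523.4 Ω.
The fractional drop is R_th/(R_th + R_L); requiring this ≤ 0.0170 gives R_L ≥ R_th(1/0.0170 − 1) = 523.4 × 57.82 = 30.3 kΩ.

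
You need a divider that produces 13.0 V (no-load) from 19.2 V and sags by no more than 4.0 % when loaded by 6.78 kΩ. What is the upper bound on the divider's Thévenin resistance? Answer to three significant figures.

R_th ≤ 282 Ω

Loading drop = R_th/(R_th + R_L) ≤ 0.0400, so R_th ≤ R_L · ε/(1−ε) = 6.78 kΩ × 0.0400/0.9600 = 282 Ω.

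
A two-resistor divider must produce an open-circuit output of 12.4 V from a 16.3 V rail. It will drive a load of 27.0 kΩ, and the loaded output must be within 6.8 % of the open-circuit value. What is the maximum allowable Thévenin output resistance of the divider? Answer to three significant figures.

R_th ≤ 1.97 kΩ

Loading drop = R_th/(R_th + R_L) ≤ 0.0680, so R_th ≤ R_L · ε/(1−ε) = 27.0 kΩ × 0.0680/0.9320 = 1.97 kΩ.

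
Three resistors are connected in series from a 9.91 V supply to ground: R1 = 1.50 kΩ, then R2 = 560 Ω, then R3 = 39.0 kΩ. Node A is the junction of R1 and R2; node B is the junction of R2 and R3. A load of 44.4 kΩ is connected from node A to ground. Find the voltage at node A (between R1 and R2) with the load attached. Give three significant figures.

Below node A the series string R2+R3 = 39560 Ω sits in parallel with the 44400 Ω load: 20920 Ω.
V_A = 9.91 × 20920/(1500 + 20920) = 9.25 V.

V ≈ 9.25 V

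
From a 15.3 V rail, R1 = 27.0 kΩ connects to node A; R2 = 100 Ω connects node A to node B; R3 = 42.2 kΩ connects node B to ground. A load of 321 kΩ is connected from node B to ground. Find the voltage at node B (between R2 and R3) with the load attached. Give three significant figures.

V ≈ 8.86 V

At node B, R3 is in parallel with the load: R3‖R_L = 37300 Ω.
Below node A the resistance is R2 + (R3‖R_L) = 37400 Ω, so V_A = 15.3 × 37400/64400 = 8.885 V.
Then V_B = V_A × (R3‖R_L)/(R2 + R3‖R_L) = 8.885 × 37300/37400 = 8.86 V.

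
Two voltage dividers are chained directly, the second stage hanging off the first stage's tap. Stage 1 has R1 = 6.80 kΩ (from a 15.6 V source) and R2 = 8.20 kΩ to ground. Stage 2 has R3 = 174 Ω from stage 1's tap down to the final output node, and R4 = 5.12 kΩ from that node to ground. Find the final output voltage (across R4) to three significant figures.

Stage 2 presents R3+R4 = 5294 Ω as a load on stage 1's tap.
Stage 1's lower leg becomes R2‖(R3+R4) = 3217 Ω, so V_mid = 15.6 × 3217/10020 = 5.010 V.
Stage 2 is itself unloaded: V_out = V_mid × R4/(R3+R4) = 5.010 × 5120/5294 = 4.85 V.

V_out ≈ 4.85 V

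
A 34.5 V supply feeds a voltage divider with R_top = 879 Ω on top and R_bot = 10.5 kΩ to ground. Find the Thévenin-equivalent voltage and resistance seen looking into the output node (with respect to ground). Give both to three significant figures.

V_th = 31.8 V, R_th = 811 Ω

V_th is the open-circuit tap voltage: 34.5 × 10500/(879 + 10500) = 31.8 V.
With the supply zeroed, R_top and R_bot appear in parallel from the tap: R_th = R_top‖R_bot = (879 × 10500)/11380 = 811 Ω.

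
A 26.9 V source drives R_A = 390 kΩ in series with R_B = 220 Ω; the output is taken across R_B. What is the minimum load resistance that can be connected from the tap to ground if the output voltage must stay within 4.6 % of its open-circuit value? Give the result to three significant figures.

Output resistance R_th = R_A‖R_B = (390000 × 220)/390200 = 219.9 Ω.
The fractional drop is R_th/(R_th + R_L); requiring this ≤ 0.0460 gives R_L ≥ R_th(1/0.0460 − 1) = 219.9 × 20.74 = 4.56 kΩ.

R_L(min) ≈ 4.56 kΩ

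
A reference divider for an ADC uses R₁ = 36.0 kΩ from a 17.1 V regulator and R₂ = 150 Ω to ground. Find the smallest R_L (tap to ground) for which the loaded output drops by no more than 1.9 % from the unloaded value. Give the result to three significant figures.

R_L(min) ≈ 7.71 kΩ

Output resistance R_th = R₁‖R₂ = (36000 × 150)/36150 = 149.4 Ω.
The fractional drop is R_th/(R_th + R_L); requiring this ≤ 0.0190 gives R_L ≥ R_th(1/0.0190 − 1) = 149.4 × 51.63 = 7.71 kΩ.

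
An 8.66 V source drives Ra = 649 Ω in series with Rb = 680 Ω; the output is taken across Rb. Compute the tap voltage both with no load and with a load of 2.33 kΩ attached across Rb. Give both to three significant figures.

Open-circuit: V = 8.66 × 680/(649 + 680) = 4.43 V.
With the load, Rb becomes Rb‖R_L = 526.4 Ω, so V = 8.66 × 526.4/1175 = 3.88 V.

Unloaded: 4.43 V; loaded: 3.88 V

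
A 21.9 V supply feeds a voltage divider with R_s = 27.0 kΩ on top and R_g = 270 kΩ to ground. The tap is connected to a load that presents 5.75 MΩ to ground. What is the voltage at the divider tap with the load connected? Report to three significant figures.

The load sits in parallel with R_g: R_g‖R_L = (270 × 5750) / (270 + 5750) = 257.9 kΩ.
V_out = 21.9 × 257.9 / (27.0 + 257.9) = 21.9 × 257.9/284.9 = 19.8 V.
(Unloaded it would have been 19.9 V.)

V_out ≈ 19.8 V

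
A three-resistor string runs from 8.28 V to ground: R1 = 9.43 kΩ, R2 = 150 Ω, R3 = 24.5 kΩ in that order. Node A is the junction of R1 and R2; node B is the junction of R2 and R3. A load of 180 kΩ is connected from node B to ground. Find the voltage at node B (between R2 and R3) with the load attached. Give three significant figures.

V ≈ 5.73 V

At node B, R3 is in parallel with the load: R3‖R_L = 21560 Ω.
Below node A the resistance is R2 + (R3‖R_L) = 21710 Ω, so V_A = 8.28 × 21710/31140 = 5.773 V.
Then V_B = V_A × (R3‖R_L)/(R2 + R3‖R_L) = 5.773 × 21560/21710 = 5.73 V.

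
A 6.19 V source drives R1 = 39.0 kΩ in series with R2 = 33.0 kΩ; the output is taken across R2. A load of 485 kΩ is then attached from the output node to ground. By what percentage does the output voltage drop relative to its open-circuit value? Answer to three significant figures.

3.55 %

The divider's output (Thévenin) resistance is R1‖R2 = 17.88 kΩ.
Fractional drop under load = R_th/(R_th + R_L) = 17.88 / (17.88 + 485) = 0.03555.
So the output falls by 3.55 %.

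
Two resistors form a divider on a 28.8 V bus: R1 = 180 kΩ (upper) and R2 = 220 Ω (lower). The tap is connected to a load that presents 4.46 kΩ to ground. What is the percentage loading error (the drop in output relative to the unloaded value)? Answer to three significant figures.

The divider's output (Thévenin) resistance is R1‖R2 = 219.7 Ω.
Fractional drop under load = R_th/(R_th + R_L) = 219.7 / (219.7 + 4460) = 0.04695.
So the output falls by 4.70 %.

4.70 %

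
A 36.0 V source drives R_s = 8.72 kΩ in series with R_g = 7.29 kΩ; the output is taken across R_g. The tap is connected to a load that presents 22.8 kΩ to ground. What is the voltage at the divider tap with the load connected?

The load sits in parallel with R_g: R_g‖R_L = (7.29 × 22.8) / (7.29 + 22.8) = 5.524 kΩ.
V_out = 36.0 × 5.524 / (8.72 + 5.524) = 36.0 × 5.524/14.24 = 14.0 V.
(Unloaded it would have been 16.4 V.)

V_out ≈ 14.0 V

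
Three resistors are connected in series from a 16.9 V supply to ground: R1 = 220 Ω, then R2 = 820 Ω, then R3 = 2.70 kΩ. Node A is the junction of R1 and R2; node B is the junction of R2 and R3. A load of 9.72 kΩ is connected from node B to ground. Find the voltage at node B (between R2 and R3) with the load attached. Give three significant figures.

At node B, R3 is in parallel with the load: R3‖R_L = 2113 Ω.
Below node A the resistance is R2 + (R3‖R_L) = 2933 Ω, so V_A = 16.9 × 2933/3153 = 15.72 V.
Then V_B = V_A × (R3‖R_L)/(R2 + R3‖R_L) = 15.72 × 2113/2933 = 11.3 V.

V ≈ 11.3 V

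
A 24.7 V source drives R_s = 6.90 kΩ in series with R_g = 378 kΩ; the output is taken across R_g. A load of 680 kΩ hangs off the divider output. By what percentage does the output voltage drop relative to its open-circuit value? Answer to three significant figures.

0.987 %

The divider's output (Thévenin) resistance is R_s‖R_g = 6.776 kΩ.
Fractional drop under load = R_th/(R_th + R_L) = 6.776 / (6.776 + 680) = 0.009867.
So the output falls by 0.987 %.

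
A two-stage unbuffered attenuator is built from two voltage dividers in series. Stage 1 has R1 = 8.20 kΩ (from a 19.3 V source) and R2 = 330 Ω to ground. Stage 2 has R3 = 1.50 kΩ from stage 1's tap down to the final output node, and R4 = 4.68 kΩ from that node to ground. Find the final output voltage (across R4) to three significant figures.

V_out ≈ 0.538 V

Stage 2 presents R3+R4 = 6180 Ω as a load on stage 1's tap.
Stage 1's lower leg becomes R2‖(R3+R4) = 313.3 Ω, so V_mid = 19.3 × 313.3/8513 = 0.7102 V.
Stage 2 is itself unloaded: V_out = V_mid × R4/(R3+R4) = 0.7102 × 4680/6180 = 0.538 V.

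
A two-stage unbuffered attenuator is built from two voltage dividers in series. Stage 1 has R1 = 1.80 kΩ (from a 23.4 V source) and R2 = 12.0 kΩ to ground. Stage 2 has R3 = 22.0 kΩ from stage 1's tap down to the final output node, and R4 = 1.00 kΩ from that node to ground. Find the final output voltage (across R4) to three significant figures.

V_out ≈ 0.828 V

Stage 2 presents R3+R4 = 23.00 kΩ as a load on stage 1's tap.
Stage 1's lower leg becomes R2‖(R3+R4) = 7.886 kΩ, so V_mid = 23.4 × 7.886/9.686 = 19.05 V.
Stage 2 is itself unloaded: V_out = V_mid × R4/(R3+R4) = 19.05 × 1.00/23.00 = 0.828 V.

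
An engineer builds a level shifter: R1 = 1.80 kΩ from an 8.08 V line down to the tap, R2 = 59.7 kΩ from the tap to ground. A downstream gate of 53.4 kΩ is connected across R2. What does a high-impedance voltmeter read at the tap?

The load sits in parallel with R2: R2‖R_L = (59.7 × 53.4) / (59.7 + 53.4) = 28.19 kΩ.
V_out = 8.08 × 28.19 / (1.80 + 28.19) = 8.08 × 28.19/29.99 = 7.59 V.
(Unloaded it would have been 7.84 V.)

V_out ≈ 7.59 V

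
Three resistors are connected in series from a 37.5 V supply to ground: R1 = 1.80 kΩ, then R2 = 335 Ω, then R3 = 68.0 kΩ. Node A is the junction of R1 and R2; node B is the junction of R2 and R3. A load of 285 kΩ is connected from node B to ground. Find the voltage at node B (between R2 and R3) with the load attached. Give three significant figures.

V ≈ 36.1 V

At node B, R3 is in parallel with the load: R3‖R_L = 54900 Ω.
Below node A the resistance is R2 + (R3‖R_L) = 55240 Ω, so V_A = 37.5 × 55240/57040 = 36.32 V.
Then V_B = V_A × (R3‖R_L)/(R2 + R3‖R_L) = 36.32 × 54900/55240 = 36.1 V.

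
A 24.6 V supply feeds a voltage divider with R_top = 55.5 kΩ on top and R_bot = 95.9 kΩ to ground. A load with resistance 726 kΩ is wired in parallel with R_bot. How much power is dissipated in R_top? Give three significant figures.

P ≈ 1.71 mW

Total resistance from the source is R_top + (R_bot‖R_L) = 140.2 kΩ, so I = 24.6/140.2 kΩ = 0.1755 mA.
P = I²·R_top = (0.1755 mA)² × 55.5 kΩ = 1.71 mW.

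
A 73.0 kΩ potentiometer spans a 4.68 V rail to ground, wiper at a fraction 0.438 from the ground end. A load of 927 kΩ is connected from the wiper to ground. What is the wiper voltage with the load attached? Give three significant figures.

The wiper splits the pot into (1−α)R = 41.03 kΩ above and αR = 31.97 kΩ below.
Lower section ‖ load = 30.91 kΩ.
V_wiper = 4.68 × 30.91/(41.03 + 30.91) = 2.01 V.

V ≈ 2.01 V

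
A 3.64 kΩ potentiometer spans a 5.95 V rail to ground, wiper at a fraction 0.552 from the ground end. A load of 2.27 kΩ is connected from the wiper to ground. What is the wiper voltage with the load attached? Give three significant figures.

V ≈ 2.35 V

The wiper splits the pot into (1−α)R = 1.631 kΩ above and αR = 2.009 kΩ below.
Lower section ‖ load = 1.066 kΩ.
V_wiper = 5.95 × 1.066/(1.631 + 1.066) = 2.35 V.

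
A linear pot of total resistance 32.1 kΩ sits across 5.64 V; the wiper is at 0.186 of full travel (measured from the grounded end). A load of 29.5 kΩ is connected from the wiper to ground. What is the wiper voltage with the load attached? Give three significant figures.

V ≈ 0.901 V

The wiper splits the pot into (1−α)R = 26.13 kΩ above and αR = 5.971 kΩ below.
Lower section ‖ load = 4.966 kΩ.
V_wiper = 5.64 × 4.966/(26.13 + 4.966) = 0.901 V.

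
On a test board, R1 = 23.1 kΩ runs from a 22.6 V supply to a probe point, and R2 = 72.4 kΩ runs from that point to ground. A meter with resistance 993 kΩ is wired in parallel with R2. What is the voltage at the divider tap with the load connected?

V_out ≈ 16.8 V

The load sits in parallel with R2: R2‖R_L = (72.4 × 993) / (72.4 + 993) = 67.48 kΩ.
V_out = 22.6 × 67.48 / (23.1 + 67.48) = 22.6 × 67.48/90.58 = 16.8 V.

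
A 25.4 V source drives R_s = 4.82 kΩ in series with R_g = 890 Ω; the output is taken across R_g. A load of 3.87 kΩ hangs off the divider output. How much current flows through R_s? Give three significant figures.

I ≈ 4.58 mA

R_g‖R_L = 723.6 Ω, so the source sees R_s + R_g‖R_L = 5544 Ω.
I = 25.4 V / 5544 Ω = 4.58 mA.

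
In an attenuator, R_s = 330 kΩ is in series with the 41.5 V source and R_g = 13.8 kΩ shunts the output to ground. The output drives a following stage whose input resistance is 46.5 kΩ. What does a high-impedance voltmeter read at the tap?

V_out ≈ 1.30 V

The load sits in parallel with R_g: R_g‖R_L = (13.8 × 46.5) / (13.8 + 46.5) = 10.64 kΩ.
V_out = 41.5 × 10.64 / (330 + 10.64) = 41.5 × 10.64/340.6 = 1.30 V.
(Unloaded it would have been 1.67 V.)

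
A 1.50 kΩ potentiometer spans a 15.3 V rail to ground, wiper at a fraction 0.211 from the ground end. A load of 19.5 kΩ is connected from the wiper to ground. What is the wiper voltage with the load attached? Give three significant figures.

The wiper splits the pot into (1−α)R = 1184 Ω above and αR = 316.5 Ω below.
Lower section ‖ load = 311.4 Ω.
V_wiper = 15.3 × 311.4/(1184 + 311.4) = 3.19 V.

V ≈ 3.19 V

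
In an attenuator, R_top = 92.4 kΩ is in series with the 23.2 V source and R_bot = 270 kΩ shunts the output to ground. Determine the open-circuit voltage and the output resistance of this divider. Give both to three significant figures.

V_th = 17.3 V, R_th = 68.8 kΩ

V_th is the open-circuit tap voltage: 23.2 × 270/(92.4 + 270) = 17.3 V.
With the supply zeroed, R_top and R_bot appear in parallel from the tap: R_th = R_top‖R_bot = (92.4 × 270)/362.4 = 68.8 kΩ.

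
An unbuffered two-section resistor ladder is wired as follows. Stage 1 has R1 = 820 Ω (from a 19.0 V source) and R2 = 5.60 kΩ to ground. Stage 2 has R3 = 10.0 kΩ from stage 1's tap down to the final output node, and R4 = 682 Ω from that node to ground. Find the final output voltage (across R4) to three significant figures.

Stage 2 presents R3+R4 = 10680 Ω as a load on stage 1's tap.
Stage 1's lower leg becomes R2‖(R3+R4) = 3674 Ω, so V_mid = 19.0 × 3674/4494 = 15.53 V.
Stage 2 is itself unloaded: V_out = V_mid × R4/(R3+R4) = 15.53 × 682/10680 = 0.992 V.

V_out ≈ 0.992 V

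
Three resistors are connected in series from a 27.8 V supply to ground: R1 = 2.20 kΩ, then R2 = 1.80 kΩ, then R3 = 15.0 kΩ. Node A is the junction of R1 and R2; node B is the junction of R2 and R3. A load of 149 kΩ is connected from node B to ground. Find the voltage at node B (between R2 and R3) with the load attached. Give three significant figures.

At node B, R3 is in parallel with the load: R3‖R_L = 13.63 kΩ.
Below node A the resistance is R2 + (R3‖R_L) = 15.43 kΩ, so V_A = 27.8 × 15.43/17.63 = 24.33 V.
Then V_B = V_A × (R3‖R_L)/(R2 + R3‖R_L) = 24.33 × 13.63/15.43 = 21.5 V.

V ≈ 21.5 V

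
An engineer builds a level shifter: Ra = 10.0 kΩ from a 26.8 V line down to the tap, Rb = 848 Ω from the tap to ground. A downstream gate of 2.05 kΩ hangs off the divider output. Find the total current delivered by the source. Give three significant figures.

I ≈ 2.53 mA

Rb‖R_L = 599.9 Ω, so the source sees Ra + Rb‖R_L = 10600 Ω.
I = 26.8 V / 10600 Ω = 2.53 mA.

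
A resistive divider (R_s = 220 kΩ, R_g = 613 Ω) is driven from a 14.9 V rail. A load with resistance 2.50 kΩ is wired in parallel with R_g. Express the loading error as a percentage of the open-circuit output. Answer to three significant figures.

Unloaded V = 14.9 × 613/220600 = 0.04140 V.
Loaded: R_g‖R_L = 492.3 Ω, giving V = 14.9 × 492.3/220500 = 0.03327 V.
Drop = (0.04140 − 0.03327) / 0.04140 = 19.6 %.

19.6 %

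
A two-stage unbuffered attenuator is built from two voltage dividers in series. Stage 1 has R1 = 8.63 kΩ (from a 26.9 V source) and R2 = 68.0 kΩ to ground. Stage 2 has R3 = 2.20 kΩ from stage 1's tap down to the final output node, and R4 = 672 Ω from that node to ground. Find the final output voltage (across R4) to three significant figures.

Stage 2 presents R3+R4 = 2872 Ω as a load on stage 1's tap.
Stage 1's lower leg becomes R2‖(R3+R4) = 2756 Ω, so V_mid = 26.9 × 2756/11390 = 6.511 V.
Stage 2 is itself unloaded: V_out = V_mid × R4/(R3+R4) = 6.511 × 672/2872 = 1.52 V.

V_out ≈ 1.52 V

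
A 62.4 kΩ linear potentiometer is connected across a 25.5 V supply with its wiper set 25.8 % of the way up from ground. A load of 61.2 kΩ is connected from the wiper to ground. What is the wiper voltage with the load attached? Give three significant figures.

The wiper splits the pot into (1−α)R = 46.30 kΩ above and αR = 16.10 kΩ below.
Lower section ‖ load = 12.75 kΩ.
V_wiper = 25.5 × 12.75/(46.30 + 12.75) = 5.50 V.

V ≈ 5.50 V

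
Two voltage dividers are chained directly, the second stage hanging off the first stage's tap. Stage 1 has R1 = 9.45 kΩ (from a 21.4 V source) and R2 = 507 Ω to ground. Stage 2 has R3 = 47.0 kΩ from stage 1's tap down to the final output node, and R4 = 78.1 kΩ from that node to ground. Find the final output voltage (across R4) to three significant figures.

V_out ≈ 0.678 V

Stage 2 presents R3+R4 = 125100 Ω as a load on stage 1's tap.
Stage 1's lower leg becomes R2‖(R3+R4) = 505.0 Ω, so V_mid = 21.4 × 505.0/9955 = 1.085 V.
Stage 2 is itself unloaded: V_out = V_mid × R4/(R3+R4) = 1.085 × 78100/125100 = 0.678 V.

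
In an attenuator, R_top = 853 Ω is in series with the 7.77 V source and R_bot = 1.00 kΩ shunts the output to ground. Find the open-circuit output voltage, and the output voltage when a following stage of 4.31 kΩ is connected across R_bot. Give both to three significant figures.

Open-circuit: V = 7.77 × 1000/(853 + 1000) = 4.19 V.
With the load, R_bot becomes R_bot‖R_L = 811.7 Ω, so V = 7.77 × 811.7/1665 = 3.79 V.

Unloaded: 4.19 V; loaded: 3.79 V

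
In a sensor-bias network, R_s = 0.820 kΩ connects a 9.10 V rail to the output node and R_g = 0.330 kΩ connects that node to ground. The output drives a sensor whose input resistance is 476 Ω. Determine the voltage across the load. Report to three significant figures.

V_out ≈ 1.75 V

The load sits in parallel with R_g: R_g‖R_L = (330 × 476) / (330 + 476) = 194.9 Ω.
V_out = 9.10 × 194.9 / (820 + 194.9) = 9.10 × 194.9/1015 = 1.75 V.
(Unloaded it would have been 2.61 V.)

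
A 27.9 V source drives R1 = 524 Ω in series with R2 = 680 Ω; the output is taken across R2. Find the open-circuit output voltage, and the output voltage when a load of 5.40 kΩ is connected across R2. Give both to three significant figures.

Open-circuit: V = 27.9 × 680/(524 + 680) = 15.8 V.
With the load, R2 becomes R2‖R_L = 603.9 Ω, so V = 27.9 × 603.9/1128 = 14.9 V.

Unloaded: 15.8 V; loaded: 14.9 V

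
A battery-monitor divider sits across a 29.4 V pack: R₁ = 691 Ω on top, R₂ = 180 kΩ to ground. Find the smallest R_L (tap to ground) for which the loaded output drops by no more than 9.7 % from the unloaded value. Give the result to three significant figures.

Output resistance R_th = R₁‖R₂ = (691 × 180000)/180700 = 688.4 Ω.
The fractional drop is R_th/(R_th + R_L); requiring this ≤ 0.0970 gives R_L ≥ R_th(1/0.0970 − 1) = 688.4 × 9.309 = 6.41 kΩ.

R_L(min) ≈ 6.41 kΩ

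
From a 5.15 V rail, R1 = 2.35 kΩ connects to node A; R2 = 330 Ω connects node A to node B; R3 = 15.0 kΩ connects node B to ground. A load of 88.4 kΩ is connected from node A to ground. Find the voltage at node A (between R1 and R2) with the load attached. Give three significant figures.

Below node A the series string R2+R3 = 15330 Ω sits in parallel with the 88400 Ω load: 13060 Ω.
V_A = 5.15 × 13060/(2350 + 13060) = 4.36 V.

V ≈ 4.36 V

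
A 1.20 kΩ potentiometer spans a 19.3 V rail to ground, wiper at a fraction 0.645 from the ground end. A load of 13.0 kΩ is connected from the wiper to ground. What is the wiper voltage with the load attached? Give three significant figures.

V ≈ 12.2 V

The wiper splits the pot into (1−α)R = 426.0 Ω above and αR = 774.0 Ω below.
Lower section ‖ load = 730.5 Ω.
V_wiper = 19.3 × 730.5/(426.0 + 730.5) = 12.2 V.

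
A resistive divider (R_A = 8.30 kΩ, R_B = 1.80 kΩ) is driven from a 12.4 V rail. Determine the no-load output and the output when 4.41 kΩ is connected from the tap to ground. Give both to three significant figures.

Open-circuit: V = 12.4 × 1.80/(8.30 + 1.80) = 2.21 V.
With the load, R_B becomes R_B‖R_L = 1.278 kΩ, so V = 12.4 × 1.278/9.578 = 1.65 V.

Unloaded: 2.21 V; loaded: 1.65 V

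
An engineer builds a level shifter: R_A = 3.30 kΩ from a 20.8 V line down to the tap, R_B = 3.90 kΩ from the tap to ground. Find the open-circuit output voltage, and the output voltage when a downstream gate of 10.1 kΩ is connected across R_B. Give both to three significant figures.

Unloaded: 11.3 V; loaded: 9.57 V

Open-circuit: V = 20.8 × 3.90/(3.30 + 3.90) = 11.3 V.
With the load, R_B becomes R_B‖R_L = 2.814 kΩ, so V = 20.8 × 2.814/6.114 = 9.57 V.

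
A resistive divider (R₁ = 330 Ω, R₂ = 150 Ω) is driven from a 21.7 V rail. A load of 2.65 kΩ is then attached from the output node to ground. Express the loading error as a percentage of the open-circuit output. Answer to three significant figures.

The divider's output (Thévenin) resistance is R₁‖R₂ = 103.1 Ω.
Fractional drop under load = R_th/(R_th + R_L) = 103.1 / (103.1 + 2650) = 0.03746.
So the output falls by 3.75 %.

3.75 %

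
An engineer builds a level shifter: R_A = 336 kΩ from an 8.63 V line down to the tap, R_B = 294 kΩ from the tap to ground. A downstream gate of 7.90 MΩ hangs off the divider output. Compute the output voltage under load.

The load sits in parallel with R_B: R_B‖R_L = (294 × 7900) / (294 + 7900) = 283.5 kΩ.
V_out = 8.63 × 283.5 / (336 + 283.5) = 8.63 × 283.5/619.5 = 3.95 V.

V_out ≈ 3.95 V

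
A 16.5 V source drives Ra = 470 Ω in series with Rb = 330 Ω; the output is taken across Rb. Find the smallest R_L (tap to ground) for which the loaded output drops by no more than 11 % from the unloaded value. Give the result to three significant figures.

R_L(min) ≈ 1.57 kΩ

Output resistance R_th = Ra‖Rb = (470 × 330)/800.0 = 193.9 Ω.
The fractional drop is R_th/(R_th + R_L); requiring this ≤ 0.110 gives R_L ≥ R_th(1/0.110 − 1) = 193.9 × 8.091 = 1.57 kΩ.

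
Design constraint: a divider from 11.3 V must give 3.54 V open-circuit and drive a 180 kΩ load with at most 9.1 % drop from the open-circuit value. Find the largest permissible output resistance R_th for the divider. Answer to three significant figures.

R_th ≤ 18.0 kΩ

Loading drop = R_th/(R_th + R_L) ≤ 0.0910, so R_th ≤ R_L · ε/(1−ε) = 180 kΩ × 0.0910/0.9090 = 18.0 kΩ.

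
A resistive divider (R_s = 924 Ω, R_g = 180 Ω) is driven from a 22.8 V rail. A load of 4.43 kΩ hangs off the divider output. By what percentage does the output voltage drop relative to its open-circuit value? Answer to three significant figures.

3.29 %

The divider's output (Thévenin) resistance is R_s‖R_g = 150.7 Ω.
Fractional drop under load = R_th/(R_th + R_L) = 150.7 / (150.7 + 4430) = 0.03289.
So the output falls by 3.29 %.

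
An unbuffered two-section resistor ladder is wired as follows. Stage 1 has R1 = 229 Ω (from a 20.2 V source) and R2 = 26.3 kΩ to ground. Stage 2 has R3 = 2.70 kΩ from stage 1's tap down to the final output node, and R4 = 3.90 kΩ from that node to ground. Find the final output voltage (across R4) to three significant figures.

V_out ≈ 11.4 V

Stage 2 presents R3+R4 = 6600 Ω as a load on stage 1's tap.
Stage 1's lower leg becomes R2‖(R3+R4) = 5276 Ω, so V_mid = 20.2 × 5276/5505 = 19.36 V.
Stage 2 is itself unloaded: V_out = V_mid × R4/(R3+R4) = 19.36 × 3900/6600 = 11.4 V.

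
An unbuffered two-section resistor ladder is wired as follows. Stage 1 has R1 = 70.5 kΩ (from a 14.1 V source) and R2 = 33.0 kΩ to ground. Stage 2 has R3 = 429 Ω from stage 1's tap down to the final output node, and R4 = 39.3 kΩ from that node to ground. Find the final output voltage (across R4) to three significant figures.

V_out ≈ 2.84 V

Stage 2 presents R3+R4 = 39730 Ω as a load on stage 1's tap.
Stage 1's lower leg becomes R2‖(R3+R4) = 18030 Ω, so V_mid = 14.1 × 18030/88530 = 2.871 V.
Stage 2 is itself unloaded: V_out = V_mid × R4/(R3+R4) = 2.871 × 39300/39730 = 2.84 V.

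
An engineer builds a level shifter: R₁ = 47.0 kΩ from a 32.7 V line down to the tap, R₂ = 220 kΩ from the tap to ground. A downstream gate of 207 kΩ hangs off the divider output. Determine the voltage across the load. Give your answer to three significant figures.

The load sits in parallel with R₂: R₂‖R_L = (220 × 207) / (220 + 207) = 106.7 kΩ.
V_out = 32.7 × 106.7 / (47.0 + 106.7) = 32.7 × 106.7/153.7 = 22.7 V.

V_out ≈ 22.7 V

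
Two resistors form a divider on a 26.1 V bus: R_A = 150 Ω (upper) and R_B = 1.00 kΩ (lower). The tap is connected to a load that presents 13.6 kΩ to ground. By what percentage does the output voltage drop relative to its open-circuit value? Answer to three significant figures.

0.950 %

The divider's output (Thévenin) resistance is R_A‖R_B = 130.4 Ω.
Fractional drop under load = R_th/(R_th + R_L) = 130.4 / (130.4 + 13600) = 0.009500.
So the output falls by 0.950 %.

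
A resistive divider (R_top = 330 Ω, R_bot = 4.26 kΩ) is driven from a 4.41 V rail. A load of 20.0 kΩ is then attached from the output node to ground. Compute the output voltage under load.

The load sits in parallel with R_bot: R_bot‖R_L = (4260 × 20000) / (4260 + 20000) = 3512 Ω.
V_out = 4.41 × 3512 / (330 + 3512) = 4.41 × 3512/3842 = 4.03 V.

V_out ≈ 4.03 V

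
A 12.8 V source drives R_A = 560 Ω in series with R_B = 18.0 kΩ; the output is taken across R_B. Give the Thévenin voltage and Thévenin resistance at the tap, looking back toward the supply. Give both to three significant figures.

V_th is the open-circuit tap voltage: 12.8 × 18000/(560 + 18000) = 12.4 V.
With the supply zeroed, R_A and R_B appear in parallel from the tap: R_th = R_A‖R_B = (560 × 18000)/18560 = 543 Ω.

V_th = 12.4 V, R_th = 543 Ω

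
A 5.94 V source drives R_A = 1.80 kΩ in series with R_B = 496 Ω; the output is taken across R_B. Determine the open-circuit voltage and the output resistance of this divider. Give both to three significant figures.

V_th = 1.28 V, R_th = 389 Ω

V_th is the open-circuit tap voltage: 5.94 × 496/(1800 + 496) = 1.28 V.
With the supply zeroed, R_A and R_B appear in parallel from the tap: R_th = R_A‖R_B = (1800 × 496)/2296 = 389 Ω.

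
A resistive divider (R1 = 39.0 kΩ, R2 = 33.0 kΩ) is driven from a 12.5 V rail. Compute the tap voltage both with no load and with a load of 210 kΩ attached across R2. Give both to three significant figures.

Unloaded: 5.73 V; loaded: 5.28 V

Open-circuit: V = 12.5 × 33.0/(39.0 + 33.0) = 5.73 V.
With the load, R2 becomes R2‖R_L = 28.52 kΩ, so V = 12.5 × 28.52/67.52 = 5.28 V.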